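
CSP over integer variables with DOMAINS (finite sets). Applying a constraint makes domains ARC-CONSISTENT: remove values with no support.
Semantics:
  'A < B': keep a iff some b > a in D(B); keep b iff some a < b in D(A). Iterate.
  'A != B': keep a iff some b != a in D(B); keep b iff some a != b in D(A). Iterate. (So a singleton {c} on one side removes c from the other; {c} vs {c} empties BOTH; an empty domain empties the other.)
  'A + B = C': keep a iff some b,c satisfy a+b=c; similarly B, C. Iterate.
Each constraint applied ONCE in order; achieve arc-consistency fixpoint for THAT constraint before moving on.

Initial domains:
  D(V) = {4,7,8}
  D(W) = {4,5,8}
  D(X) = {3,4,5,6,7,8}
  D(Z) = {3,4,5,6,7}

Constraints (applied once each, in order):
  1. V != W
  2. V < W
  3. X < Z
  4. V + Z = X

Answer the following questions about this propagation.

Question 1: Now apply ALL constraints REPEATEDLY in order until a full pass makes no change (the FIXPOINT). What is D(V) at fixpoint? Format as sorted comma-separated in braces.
Answer: {}

Derivation:
pass 0 (initial): D(V)={4,7,8}
pass 1: V {4,7,8}->{}; W {4,5,8}->{5,8}; X {3,4,5,6,7,8}->{}; Z {3,4,5,6,7}->{}
pass 2: W {5,8}->{}
pass 3: no change
Fixpoint after 3 passes: D(V) = {}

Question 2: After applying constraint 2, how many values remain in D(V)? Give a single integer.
Constraint 1 (V != W) on D(V)={4,7,8} D(W)={4,5,8}: no change
Constraint 2 (V < W) on D(V)={4,7,8} D(W)={4,5,8}: V {4,7,8}->{4,7}; W {4,5,8}->{5,8}
So after constraint 2: D(V)={4,7}, size = 2

Answer: 2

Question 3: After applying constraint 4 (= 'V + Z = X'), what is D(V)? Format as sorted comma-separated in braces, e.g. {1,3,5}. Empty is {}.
Constraint 1 (V != W) on D(V)={4,7,8} D(W)={4,5,8}: no change
Constraint 2 (V < W) on D(V)={4,7,8} D(W)={4,5,8}: V {4,7,8}->{4,7}; W {4,5,8}->{5,8}
Constraint 3 (X < Z) on D(X)={3,4,5,6,7,8} D(Z)={3,4,5,6,7}: X {3,4,5,6,7,8}->{3,4,5,6}; Z {3,4,5,6,7}->{4,5,6,7}
Constraint 4 (V + Z = X) on D(V)={4,7} D(Z)={4,5,6,7} D(X)={3,4,5,6}: V {4,7}->{}; Z {4,5,6,7}->{}; X {3,4,5,6}->{}
So after constraint 4: D(V) = {}

Answer: {}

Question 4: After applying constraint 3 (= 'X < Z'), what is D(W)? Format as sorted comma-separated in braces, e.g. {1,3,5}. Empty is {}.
Constraint 1 (V != W) on D(V)={4,7,8} D(W)={4,5,8}: no change
Constraint 2 (V < W) on D(V)={4,7,8} D(W)={4,5,8}: V {4,7,8}->{4,7}; W {4,5,8}->{5,8}
Constraint 3 (X < Z) on D(X)={3,4,5,6,7,8} D(Z)={3,4,5,6,7}: X {3,4,5,6,7,8}->{3,4,5,6}; Z {3,4,5,6,7}->{4,5,6,7}
So after constraint 3: D(W) = {5,8}

Answer: {5,8}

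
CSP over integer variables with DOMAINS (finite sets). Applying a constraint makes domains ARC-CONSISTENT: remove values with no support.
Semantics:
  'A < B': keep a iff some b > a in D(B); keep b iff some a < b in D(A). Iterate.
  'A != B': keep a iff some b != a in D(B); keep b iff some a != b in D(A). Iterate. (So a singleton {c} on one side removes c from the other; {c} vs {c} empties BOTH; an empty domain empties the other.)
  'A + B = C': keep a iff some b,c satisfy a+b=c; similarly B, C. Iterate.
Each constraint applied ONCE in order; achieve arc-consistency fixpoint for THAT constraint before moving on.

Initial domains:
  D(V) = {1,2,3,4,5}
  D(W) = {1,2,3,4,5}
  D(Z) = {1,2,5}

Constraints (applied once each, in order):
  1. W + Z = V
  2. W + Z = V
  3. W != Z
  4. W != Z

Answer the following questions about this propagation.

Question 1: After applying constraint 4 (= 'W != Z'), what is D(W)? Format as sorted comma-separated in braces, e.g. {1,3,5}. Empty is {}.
Constraint 1 (W + Z = V) on D(W)={1,2,3,4,5} D(Z)={1,2,5} D(V)={1,2,3,4,5}: W {1,2,3,4,5}->{1,2,3,4}; Z {1,2,5}->{1,2}; V {1,2,3,4,5}->{2,3,4,5}
Constraint 2 (W + Z = V) on D(W)={1,2,3,4} D(Z)={1,2} D(V)={2,3,4,5}: no change
Constraint 3 (W != Z) on D(W)={1,2,3,4} D(Z)={1,2}: no change
Constraint 4 (W != Z) on D(W)={1,2,3,4} D(Z)={1,2}: no change
So after constraint 4: D(W) = {1,2,3,4}

Answer: {1,2,3,4}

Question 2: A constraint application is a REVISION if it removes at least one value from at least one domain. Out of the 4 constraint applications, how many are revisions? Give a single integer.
Answer: 1

Derivation:
Constraint 1 (W + Z = V) on D(W)={1,2,3,4,5} D(Z)={1,2,5} D(V)={1,2,3,4,5}: W {1,2,3,4,5}->{1,2,3,4}; Z {1,2,5}->{1,2}; V {1,2,3,4,5}->{2,3,4,5} => REVISION
Constraint 2 (W + Z = V) on D(W)={1,2,3,4} D(Z)={1,2} D(V)={2,3,4,5}: no change => not a revision
Constraint 3 (W != Z) on D(W)={1,2,3,4} D(Z)={1,2}: no change => not a revision
Constraint 4 (W != Z) on D(W)={1,2,3,4} D(Z)={1,2}: no change => not a revision
Total revisions = 1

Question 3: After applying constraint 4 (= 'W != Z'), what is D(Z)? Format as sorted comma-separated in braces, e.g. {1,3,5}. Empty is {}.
Answer: {1,2}

Derivation:
Constraint 1 (W + Z = V) on D(W)={1,2,3,4,5} D(Z)={1,2,5} D(V)={1,2,3,4,5}: W {1,2,3,4,5}->{1,2,3,4}; Z {1,2,5}->{1,2}; V {1,2,3,4,5}->{2,3,4,5}
Constraint 2 (W + Z = V) on D(W)={1,2,3,4} D(Z)={1,2} D(V)={2,3,4,5}: no change
Constraint 3 (W != Z) on D(W)={1,2,3,4} D(Z)={1,2}: no change
Constraint 4 (W != Z) on D(W)={1,2,3,4} D(Z)={1,2}: no change
So after constraint 4: D(Z) = {1,2}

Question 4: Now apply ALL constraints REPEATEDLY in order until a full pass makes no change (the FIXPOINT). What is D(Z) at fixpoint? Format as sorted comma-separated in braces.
pass 0 (initial): D(Z)={1,2,5}
pass 1: V {1,2,3,4,5}->{2,3,4,5}; W {1,2,3,4,5}->{1,2,3,4}; Z {1,2,5}->{1,2}
pass 2: no change
Fixpoint after 2 passes: D(Z) = {1,2}

Answer: {1,2}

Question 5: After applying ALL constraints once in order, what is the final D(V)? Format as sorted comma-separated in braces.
Answer: {2,3,4,5}

Derivation:
Constraint 1 (W + Z = V) on D(W)={1,2,3,4,5} D(Z)={1,2,5} D(V)={1,2,3,4,5}: W {1,2,3,4,5}->{1,2,3,4}; Z {1,2,5}->{1,2}; V {1,2,3,4,5}->{2,3,4,5}
Constraint 2 (W + Z = V) on D(W)={1,2,3,4} D(Z)={1,2} D(V)={2,3,4,5}: no change
Constraint 3 (W != Z) on D(W)={1,2,3,4} D(Z)={1,2}: no change
Constraint 4 (W != Z) on D(W)={1,2,3,4} D(Z)={1,2}: no change
So after all 4 constraints: D(V) = {2,3,4,5}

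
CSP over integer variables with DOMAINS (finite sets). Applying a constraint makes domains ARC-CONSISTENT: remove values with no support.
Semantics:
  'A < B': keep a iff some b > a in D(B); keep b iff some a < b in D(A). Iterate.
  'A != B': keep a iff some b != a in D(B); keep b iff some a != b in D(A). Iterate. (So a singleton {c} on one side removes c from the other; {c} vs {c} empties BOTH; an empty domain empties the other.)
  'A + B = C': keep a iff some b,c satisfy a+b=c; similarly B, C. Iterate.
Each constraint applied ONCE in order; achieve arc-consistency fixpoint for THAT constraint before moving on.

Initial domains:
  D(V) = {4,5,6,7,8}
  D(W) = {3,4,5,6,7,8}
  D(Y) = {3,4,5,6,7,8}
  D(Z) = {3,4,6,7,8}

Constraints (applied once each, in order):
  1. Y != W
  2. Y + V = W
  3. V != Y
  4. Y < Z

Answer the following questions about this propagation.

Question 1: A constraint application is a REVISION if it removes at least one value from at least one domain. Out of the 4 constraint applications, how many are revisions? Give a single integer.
Answer: 2

Derivation:
Constraint 1 (Y != W) on D(Y)={3,4,5,6,7,8} D(W)={3,4,5,6,7,8}: no change => not a revision
Constraint 2 (Y + V = W) on D(Y)={3,4,5,6,7,8} D(V)={4,5,6,7,8} D(W)={3,4,5,6,7,8}: Y {3,4,5,6,7,8}->{3,4}; V {4,5,6,7,8}->{4,5}; W {3,4,5,6,7,8}->{7,8} => REVISION
Constraint 3 (V != Y) on D(V)={4,5} D(Y)={3,4}: no change => not a revision
Constraint 4 (Y < Z) on D(Y)={3,4} D(Z)={3,4,6,7,8}: Z {3,4,6,7,8}->{4,6,7,8} => REVISION
Total revisions = 2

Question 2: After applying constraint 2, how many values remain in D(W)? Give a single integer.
Answer: 2

Derivation:
Constraint 1 (Y != W) on D(Y)={3,4,5,6,7,8} D(W)={3,4,5,6,7,8}: no change
Constraint 2 (Y + V = W) on D(Y)={3,4,5,6,7,8} D(V)={4,5,6,7,8} D(W)={3,4,5,6,7,8}: Y {3,4,5,6,7,8}->{3,4}; V {4,5,6,7,8}->{4,5}; W {3,4,5,6,7,8}->{7,8}
So after constraint 2: D(W)={7,8}, size = 2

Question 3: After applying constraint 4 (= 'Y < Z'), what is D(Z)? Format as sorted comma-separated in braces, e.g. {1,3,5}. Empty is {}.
Answer: {4,6,7,8}

Derivation:
Constraint 1 (Y != W) on D(Y)={3,4,5,6,7,8} D(W)={3,4,5,6,7,8}: no change
Constraint 2 (Y + V = W) on D(Y)={3,4,5,6,7,8} D(V)={4,5,6,7,8} D(W)={3,4,5,6,7,8}: Y {3,4,5,6,7,8}->{3,4}; V {4,5,6,7,8}->{4,5}; W {3,4,5,6,7,8}->{7,8}
Constraint 3 (V != Y) on D(V)={4,5} D(Y)={3,4}: no change
Constraint 4 (Y < Z) on D(Y)={3,4} D(Z)={3,4,6,7,8}: Z {3,4,6,7,8}->{4,6,7,8}
So after constraint 4: D(Z) = {4,6,7,8}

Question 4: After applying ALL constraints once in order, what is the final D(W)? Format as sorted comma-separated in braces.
Constraint 1 (Y != W) on D(Y)={3,4,5,6,7,8} D(W)={3,4,5,6,7,8}: no change
Constraint 2 (Y + V = W) on D(Y)={3,4,5,6,7,8} D(V)={4,5,6,7,8} D(W)={3,4,5,6,7,8}: Y {3,4,5,6,7,8}->{3,4}; V {4,5,6,7,8}->{4,5}; W {3,4,5,6,7,8}->{7,8}
Constraint 3 (V != Y) on D(V)={4,5} D(Y)={3,4}: no change
Constraint 4 (Y < Z) on D(Y)={3,4} D(Z)={3,4,6,7,8}: Z {3,4,6,7,8}->{4,6,7,8}
So after all 4 constraints: D(W) = {7,8}

Answer: {7,8}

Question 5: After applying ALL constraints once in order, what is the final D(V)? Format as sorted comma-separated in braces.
Constraint 1 (Y != W) on D(Y)={3,4,5,6,7,8} D(W)={3,4,5,6,7,8}: no change
Constraint 2 (Y + V = W) on D(Y)={3,4,5,6,7,8} D(V)={4,5,6,7,8} D(W)={3,4,5,6,7,8}: Y {3,4,5,6,7,8}->{3,4}; V {4,5,6,7,8}->{4,5}; W {3,4,5,6,7,8}->{7,8}
Constraint 3 (V != Y) on D(V)={4,5} D(Y)={3,4}: no change
Constraint 4 (Y < Z) on D(Y)={3,4} D(Z)={3,4,6,7,8}: Z {3,4,6,7,8}->{4,6,7,8}
So after all 4 constraints: D(V) = {4,5}

Answer: {4,5}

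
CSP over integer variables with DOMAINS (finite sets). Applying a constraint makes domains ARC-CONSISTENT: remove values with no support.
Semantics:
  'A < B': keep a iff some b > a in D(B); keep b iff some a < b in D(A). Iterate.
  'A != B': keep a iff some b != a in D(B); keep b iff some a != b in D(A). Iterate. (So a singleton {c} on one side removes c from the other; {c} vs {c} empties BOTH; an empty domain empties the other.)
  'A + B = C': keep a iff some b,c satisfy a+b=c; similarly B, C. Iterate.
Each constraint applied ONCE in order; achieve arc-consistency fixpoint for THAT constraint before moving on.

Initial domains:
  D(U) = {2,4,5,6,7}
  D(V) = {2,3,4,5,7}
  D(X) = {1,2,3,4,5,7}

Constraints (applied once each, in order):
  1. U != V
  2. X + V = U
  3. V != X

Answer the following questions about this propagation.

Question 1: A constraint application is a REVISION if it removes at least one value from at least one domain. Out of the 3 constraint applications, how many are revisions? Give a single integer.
Constraint 1 (U != V) on D(U)={2,4,5,6,7} D(V)={2,3,4,5,7}: no change => not a revision
Constraint 2 (X + V = U) on D(X)={1,2,3,4,5,7} D(V)={2,3,4,5,7} D(U)={2,4,5,6,7}: X {1,2,3,4,5,7}->{1,2,3,4,5}; V {2,3,4,5,7}->{2,3,4,5}; U {2,4,5,6,7}->{4,5,6,7} => REVISION
Constraint 3 (V != X) on D(V)={2,3,4,5} D(X)={1,2,3,4,5}: no change => not a revision
Total revisions = 1

Answer: 1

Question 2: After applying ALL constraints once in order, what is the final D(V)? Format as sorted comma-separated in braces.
Answer: {2,3,4,5}

Derivation:
Constraint 1 (U != V) on D(U)={2,4,5,6,7} D(V)={2,3,4,5,7}: no change
Constraint 2 (X + V = U) on D(X)={1,2,3,4,5,7} D(V)={2,3,4,5,7} D(U)={2,4,5,6,7}: X {1,2,3,4,5,7}->{1,2,3,4,5}; V {2,3,4,5,7}->{2,3,4,5}; U {2,4,5,6,7}->{4,5,6,7}
Constraint 3 (V != X) on D(V)={2,3,4,5} D(X)={1,2,3,4,5}: no change
So after all 3 constraints: D(V) = {2,3,4,5}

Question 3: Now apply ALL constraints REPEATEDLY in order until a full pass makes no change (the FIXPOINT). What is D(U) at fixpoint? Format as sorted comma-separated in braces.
Answer: {4,5,6,7}

Derivation:
pass 0 (initial): D(U)={2,4,5,6,7}
pass 1: U {2,4,5,6,7}->{4,5,6,7}; V {2,3,4,5,7}->{2,3,4,5}; X {1,2,3,4,5,7}->{1,2,3,4,5}
pass 2: no change
Fixpoint after 2 passes: D(U) = {4,5,6,7}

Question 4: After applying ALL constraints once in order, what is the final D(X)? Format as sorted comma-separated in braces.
Answer: {1,2,3,4,5}

Derivation:
Constraint 1 (U != V) on D(U)={2,4,5,6,7} D(V)={2,3,4,5,7}: no change
Constraint 2 (X + V = U) on D(X)={1,2,3,4,5,7} D(V)={2,3,4,5,7} D(U)={2,4,5,6,7}: X {1,2,3,4,5,7}->{1,2,3,4,5}; V {2,3,4,5,7}->{2,3,4,5}; U {2,4,5,6,7}->{4,5,6,7}
Constraint 3 (V != X) on D(V)={2,3,4,5} D(X)={1,2,3,4,5}: no change
So after all 3 constraints: D(X) = {1,2,3,4,5}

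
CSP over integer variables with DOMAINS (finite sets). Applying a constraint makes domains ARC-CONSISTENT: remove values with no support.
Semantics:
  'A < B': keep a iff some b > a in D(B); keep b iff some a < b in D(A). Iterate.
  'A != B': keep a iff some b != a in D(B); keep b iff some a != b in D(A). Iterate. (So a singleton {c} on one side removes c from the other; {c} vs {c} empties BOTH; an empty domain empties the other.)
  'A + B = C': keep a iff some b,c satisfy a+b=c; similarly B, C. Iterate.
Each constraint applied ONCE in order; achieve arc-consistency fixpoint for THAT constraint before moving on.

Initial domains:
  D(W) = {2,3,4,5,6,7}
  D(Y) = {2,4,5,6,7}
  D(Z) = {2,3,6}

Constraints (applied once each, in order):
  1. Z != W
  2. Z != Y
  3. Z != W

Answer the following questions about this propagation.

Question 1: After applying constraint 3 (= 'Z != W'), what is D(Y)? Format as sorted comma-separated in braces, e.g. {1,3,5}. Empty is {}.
Answer: {2,4,5,6,7}

Derivation:
Constraint 1 (Z != W) on D(Z)={2,3,6} D(W)={2,3,4,5,6,7}: no change
Constraint 2 (Z != Y) on D(Z)={2,3,6} D(Y)={2,4,5,6,7}: no change
Constraint 3 (Z != W) on D(Z)={2,3,6} D(W)={2,3,4,5,6,7}: no change
So after constraint 3: D(Y) = {2,4,5,6,7}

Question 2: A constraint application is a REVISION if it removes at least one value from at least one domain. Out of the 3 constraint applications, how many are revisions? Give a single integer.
Answer: 0

Derivation:
Constraint 1 (Z != W) on D(Z)={2,3,6} D(W)={2,3,4,5,6,7}: no change => not a revision
Constraint 2 (Z != Y) on D(Z)={2,3,6} D(Y)={2,4,5,6,7}: no change => not a revision
Constraint 3 (Z != W) on D(Z)={2,3,6} D(W)={2,3,4,5,6,7}: no change => not a revision
Total revisions = 0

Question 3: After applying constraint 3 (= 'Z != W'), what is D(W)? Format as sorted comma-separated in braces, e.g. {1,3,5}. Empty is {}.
Constraint 1 (Z != W) on D(Z)={2,3,6} D(W)={2,3,4,5,6,7}: no change
Constraint 2 (Z != Y) on D(Z)={2,3,6} D(Y)={2,4,5,6,7}: no change
Constraint 3 (Z != W) on D(Z)={2,3,6} D(W)={2,3,4,5,6,7}: no change
So after constraint 3: D(W) = {2,3,4,5,6,7}

Answer: {2,3,4,5,6,7}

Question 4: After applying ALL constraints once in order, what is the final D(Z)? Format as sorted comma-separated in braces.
Constraint 1 (Z != W) on D(Z)={2,3,6} D(W)={2,3,4,5,6,7}: no change
Constraint 2 (Z != Y) on D(Z)={2,3,6} D(Y)={2,4,5,6,7}: no change
Constraint 3 (Z != W) on D(Z)={2,3,6} D(W)={2,3,4,5,6,7}: no change
So after all 3 constraints: D(Z) = {2,3,6}

Answer: {2,3,6}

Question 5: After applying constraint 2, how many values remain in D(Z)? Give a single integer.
Constraint 1 (Z != W) on D(Z)={2,3,6} D(W)={2,3,4,5,6,7}: no change
Constraint 2 (Z != Y) on D(Z)={2,3,6} D(Y)={2,4,5,6,7}: no change
So after constraint 2: D(Z)={2,3,6}, size = 3

Answer: 3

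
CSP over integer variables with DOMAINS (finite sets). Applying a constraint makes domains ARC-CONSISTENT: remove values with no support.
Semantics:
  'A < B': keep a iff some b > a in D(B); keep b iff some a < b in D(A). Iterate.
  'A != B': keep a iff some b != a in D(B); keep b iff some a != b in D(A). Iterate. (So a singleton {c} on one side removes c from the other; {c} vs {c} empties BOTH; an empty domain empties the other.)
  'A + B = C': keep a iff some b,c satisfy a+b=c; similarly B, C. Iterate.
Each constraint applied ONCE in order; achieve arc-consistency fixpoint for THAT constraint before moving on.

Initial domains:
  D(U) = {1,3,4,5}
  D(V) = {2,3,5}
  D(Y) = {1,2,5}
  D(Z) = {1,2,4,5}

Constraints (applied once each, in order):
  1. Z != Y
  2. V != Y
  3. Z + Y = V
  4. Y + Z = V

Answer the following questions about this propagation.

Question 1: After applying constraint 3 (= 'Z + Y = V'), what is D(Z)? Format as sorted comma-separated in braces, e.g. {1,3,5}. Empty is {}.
Answer: {1,2,4}

Derivation:
Constraint 1 (Z != Y) on D(Z)={1,2,4,5} D(Y)={1,2,5}: no change
Constraint 2 (V != Y) on D(V)={2,3,5} D(Y)={1,2,5}: no change
Constraint 3 (Z + Y = V) on D(Z)={1,2,4,5} D(Y)={1,2,5} D(V)={2,3,5}: Z {1,2,4,5}->{1,2,4}; Y {1,2,5}->{1,2}
So after constraint 3: D(Z) = {1,2,4}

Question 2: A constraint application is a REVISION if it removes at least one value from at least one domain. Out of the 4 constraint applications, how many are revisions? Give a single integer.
Answer: 1

Derivation:
Constraint 1 (Z != Y) on D(Z)={1,2,4,5} D(Y)={1,2,5}: no change => not a revision
Constraint 2 (V != Y) on D(V)={2,3,5} D(Y)={1,2,5}: no change => not a revision
Constraint 3 (Z + Y = V) on D(Z)={1,2,4,5} D(Y)={1,2,5} D(V)={2,3,5}: Z {1,2,4,5}->{1,2,4}; Y {1,2,5}->{1,2} => REVISION
Constraint 4 (Y + Z = V) on D(Y)={1,2} D(Z)={1,2,4} D(V)={2,3,5}: no change => not a revision
Total revisions = 1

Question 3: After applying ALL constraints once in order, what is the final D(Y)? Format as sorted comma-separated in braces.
Constraint 1 (Z != Y) on D(Z)={1,2,4,5} D(Y)={1,2,5}: no change
Constraint 2 (V != Y) on D(V)={2,3,5} D(Y)={1,2,5}: no change
Constraint 3 (Z + Y = V) on D(Z)={1,2,4,5} D(Y)={1,2,5} D(V)={2,3,5}: Z {1,2,4,5}->{1,2,4}; Y {1,2,5}->{1,2}
Constraint 4 (Y + Z = V) on D(Y)={1,2} D(Z)={1,2,4} D(V)={2,3,5}: no change
So after all 4 constraints: D(Y) = {1,2}

Answer: {1,2}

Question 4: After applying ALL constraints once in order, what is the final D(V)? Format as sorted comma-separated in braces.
Constraint 1 (Z != Y) on D(Z)={1,2,4,5} D(Y)={1,2,5}: no change
Constraint 2 (V != Y) on D(V)={2,3,5} D(Y)={1,2,5}: no change
Constraint 3 (Z + Y = V) on D(Z)={1,2,4,5} D(Y)={1,2,5} D(V)={2,3,5}: Z {1,2,4,5}->{1,2,4}; Y {1,2,5}->{1,2}
Constraint 4 (Y + Z = V) on D(Y)={1,2} D(Z)={1,2,4} D(V)={2,3,5}: no change
So after all 4 constraints: D(V) = {2,3,5}

Answer: {2,3,5}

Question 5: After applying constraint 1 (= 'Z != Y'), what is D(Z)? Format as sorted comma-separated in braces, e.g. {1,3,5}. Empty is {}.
Answer: {1,2,4,5}

Derivation:
Constraint 1 (Z != Y) on D(Z)={1,2,4,5} D(Y)={1,2,5}: no change
So after constraint 1: D(Z) = {1,2,4,5}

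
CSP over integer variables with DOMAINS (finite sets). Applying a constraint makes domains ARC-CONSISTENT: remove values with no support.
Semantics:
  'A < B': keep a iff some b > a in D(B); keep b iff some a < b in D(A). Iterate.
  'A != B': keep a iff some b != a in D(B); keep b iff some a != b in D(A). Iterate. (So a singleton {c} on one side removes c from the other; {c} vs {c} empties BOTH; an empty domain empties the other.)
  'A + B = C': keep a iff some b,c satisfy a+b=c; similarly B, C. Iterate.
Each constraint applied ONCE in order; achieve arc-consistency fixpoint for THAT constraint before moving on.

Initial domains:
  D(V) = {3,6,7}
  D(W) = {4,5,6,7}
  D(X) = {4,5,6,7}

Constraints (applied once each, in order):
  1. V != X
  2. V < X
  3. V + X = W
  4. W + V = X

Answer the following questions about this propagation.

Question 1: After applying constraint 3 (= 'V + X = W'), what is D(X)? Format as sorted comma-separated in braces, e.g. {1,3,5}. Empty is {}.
Answer: {4}

Derivation:
Constraint 1 (V != X) on D(V)={3,6,7} D(X)={4,5,6,7}: no change
Constraint 2 (V < X) on D(V)={3,6,7} D(X)={4,5,6,7}: V {3,6,7}->{3,6}
Constraint 3 (V + X = W) on D(V)={3,6} D(X)={4,5,6,7} D(W)={4,5,6,7}: V {3,6}->{3}; X {4,5,6,7}->{4}; W {4,5,6,7}->{7}
So after constraint 3: D(X) = {4}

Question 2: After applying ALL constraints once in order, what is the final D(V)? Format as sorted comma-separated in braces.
Answer: {}

Derivation:
Constraint 1 (V != X) on D(V)={3,6,7} D(X)={4,5,6,7}: no change
Constraint 2 (V < X) on D(V)={3,6,7} D(X)={4,5,6,7}: V {3,6,7}->{3,6}
Constraint 3 (V + X = W) on D(V)={3,6} D(X)={4,5,6,7} D(W)={4,5,6,7}: V {3,6}->{3}; X {4,5,6,7}->{4}; W {4,5,6,7}->{7}
Constraint 4 (W + V = X) on D(W)={7} D(V)={3} D(X)={4}: W {7}->{}; V {3}->{}; X {4}->{}
So after all 4 constraints: D(V) = {}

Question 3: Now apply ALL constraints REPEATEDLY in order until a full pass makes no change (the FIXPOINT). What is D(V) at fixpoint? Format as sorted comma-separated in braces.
Answer: {}

Derivation:
pass 0 (initial): D(V)={3,6,7}
pass 1: V {3,6,7}->{}; W {4,5,6,7}->{}; X {4,5,6,7}->{}
pass 2: no change
Fixpoint after 2 passes: D(V) = {}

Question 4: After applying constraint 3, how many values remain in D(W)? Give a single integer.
Answer: 1

Derivation:
Constraint 1 (V != X) on D(V)={3,6,7} D(X)={4,5,6,7}: no change
Constraint 2 (V < X) on D(V)={3,6,7} D(X)={4,5,6,7}: V {3,6,7}->{3,6}
Constraint 3 (V + X = W) on D(V)={3,6} D(X)={4,5,6,7} D(W)={4,5,6,7}: V {3,6}->{3}; X {4,5,6,7}->{4}; W {4,5,6,7}->{7}
So after constraint 3: D(W)={7}, size = 1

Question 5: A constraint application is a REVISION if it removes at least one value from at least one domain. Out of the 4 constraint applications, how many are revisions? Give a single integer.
Answer: 3

Derivation:
Constraint 1 (V != X) on D(V)={3,6,7} D(X)={4,5,6,7}: no change => not a revision
Constraint 2 (V < X) on D(V)={3,6,7} D(X)={4,5,6,7}: V {3,6,7}->{3,6} => REVISION
Constraint 3 (V + X = W) on D(V)={3,6} D(X)={4,5,6,7} D(W)={4,5,6,7}: V {3,6}->{3}; X {4,5,6,7}->{4}; W {4,5,6,7}->{7} => REVISION
Constraint 4 (W + V = X) on D(W)={7} D(V)={3} D(X)={4}: W {7}->{}; V {3}->{}; X {4}->{} => REVISION
Total revisions = 3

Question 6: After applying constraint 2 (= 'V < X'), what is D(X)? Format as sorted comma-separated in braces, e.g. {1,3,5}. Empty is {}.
Constraint 1 (V != X) on D(V)={3,6,7} D(X)={4,5,6,7}: no change
Constraint 2 (V < X) on D(V)={3,6,7} D(X)={4,5,6,7}: V {3,6,7}->{3,6}
So after constraint 2: D(X) = {4,5,6,7}

Answer: {4,5,6,7}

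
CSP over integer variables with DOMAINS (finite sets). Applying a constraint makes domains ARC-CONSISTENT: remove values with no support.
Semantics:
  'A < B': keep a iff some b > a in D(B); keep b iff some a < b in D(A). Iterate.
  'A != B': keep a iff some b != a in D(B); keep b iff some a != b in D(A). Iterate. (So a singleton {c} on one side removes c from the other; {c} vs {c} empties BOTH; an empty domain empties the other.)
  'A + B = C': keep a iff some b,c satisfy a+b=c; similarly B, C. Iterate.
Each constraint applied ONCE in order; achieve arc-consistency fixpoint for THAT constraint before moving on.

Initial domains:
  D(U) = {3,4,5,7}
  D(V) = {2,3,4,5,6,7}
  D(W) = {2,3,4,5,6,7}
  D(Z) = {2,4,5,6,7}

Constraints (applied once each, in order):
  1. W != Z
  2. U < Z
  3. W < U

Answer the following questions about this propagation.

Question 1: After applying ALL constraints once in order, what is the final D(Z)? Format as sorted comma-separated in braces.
Answer: {4,5,6,7}

Derivation:
Constraint 1 (W != Z) on D(W)={2,3,4,5,6,7} D(Z)={2,4,5,6,7}: no change
Constraint 2 (U < Z) on D(U)={3,4,5,7} D(Z)={2,4,5,6,7}: U {3,4,5,7}->{3,4,5}; Z {2,4,5,6,7}->{4,5,6,7}
Constraint 3 (W < U) on D(W)={2,3,4,5,6,7} D(U)={3,4,5}: W {2,3,4,5,6,7}->{2,3,4}
So after all 3 constraints: D(Z) = {4,5,6,7}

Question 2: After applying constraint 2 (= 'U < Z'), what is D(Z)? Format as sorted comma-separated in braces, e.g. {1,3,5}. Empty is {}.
Constraint 1 (W != Z) on D(W)={2,3,4,5,6,7} D(Z)={2,4,5,6,7}: no change
Constraint 2 (U < Z) on D(U)={3,4,5,7} D(Z)={2,4,5,6,7}: U {3,4,5,7}->{3,4,5}; Z {2,4,5,6,7}->{4,5,6,7}
So after constraint 2: D(Z) = {4,5,6,7}

Answer: {4,5,6,7}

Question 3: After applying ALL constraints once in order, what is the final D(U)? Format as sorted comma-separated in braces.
Answer: {3,4,5}

Derivation:
Constraint 1 (W != Z) on D(W)={2,3,4,5,6,7} D(Z)={2,4,5,6,7}: no change
Constraint 2 (U < Z) on D(U)={3,4,5,7} D(Z)={2,4,5,6,7}: U {3,4,5,7}->{3,4,5}; Z {2,4,5,6,7}->{4,5,6,7}
Constraint 3 (W < U) on D(W)={2,3,4,5,6,7} D(U)={3,4,5}: W {2,3,4,5,6,7}->{2,3,4}
So after all 3 constraints: D(U) = {3,4,5}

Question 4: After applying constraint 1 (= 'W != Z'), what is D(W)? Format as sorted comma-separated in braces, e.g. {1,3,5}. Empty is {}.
Constraint 1 (W != Z) on D(W)={2,3,4,5,6,7} D(Z)={2,4,5,6,7}: no change
So after constraint 1: D(W) = {2,3,4,5,6,7}

Answer: {2,3,4,5,6,7}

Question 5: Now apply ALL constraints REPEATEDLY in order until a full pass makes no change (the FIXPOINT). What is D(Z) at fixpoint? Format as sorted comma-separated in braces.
Answer: {4,5,6,7}

Derivation:
pass 0 (initial): D(Z)={2,4,5,6,7}
pass 1: U {3,4,5,7}->{3,4,5}; W {2,3,4,5,6,7}->{2,3,4}; Z {2,4,5,6,7}->{4,5,6,7}
pass 2: no change
Fixpoint after 2 passes: D(Z) = {4,5,6,7}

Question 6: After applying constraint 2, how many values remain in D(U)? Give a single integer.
Constraint 1 (W != Z) on D(W)={2,3,4,5,6,7} D(Z)={2,4,5,6,7}: no change
Constraint 2 (U < Z) on D(U)={3,4,5,7} D(Z)={2,4,5,6,7}: U {3,4,5,7}->{3,4,5}; Z {2,4,5,6,7}->{4,5,6,7}
So after constraint 2: D(U)={3,4,5}, size = 3

Answer: 3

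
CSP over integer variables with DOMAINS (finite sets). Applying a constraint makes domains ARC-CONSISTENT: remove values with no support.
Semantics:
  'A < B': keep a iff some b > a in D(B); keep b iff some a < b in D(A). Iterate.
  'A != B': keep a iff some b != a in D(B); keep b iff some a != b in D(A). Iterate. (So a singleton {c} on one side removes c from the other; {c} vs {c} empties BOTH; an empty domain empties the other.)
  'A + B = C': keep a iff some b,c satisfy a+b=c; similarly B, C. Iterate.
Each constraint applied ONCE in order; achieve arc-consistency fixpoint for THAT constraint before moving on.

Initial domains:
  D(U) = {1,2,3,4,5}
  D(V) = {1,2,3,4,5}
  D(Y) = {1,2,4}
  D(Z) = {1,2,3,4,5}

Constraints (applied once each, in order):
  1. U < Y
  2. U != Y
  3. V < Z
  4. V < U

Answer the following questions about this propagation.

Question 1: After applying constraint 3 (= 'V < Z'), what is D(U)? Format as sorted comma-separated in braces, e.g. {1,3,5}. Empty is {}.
Constraint 1 (U < Y) on D(U)={1,2,3,4,5} D(Y)={1,2,4}: U {1,2,3,4,5}->{1,2,3}; Y {1,2,4}->{2,4}
Constraint 2 (U != Y) on D(U)={1,2,3} D(Y)={2,4}: no change
Constraint 3 (V < Z) on D(V)={1,2,3,4,5} D(Z)={1,2,3,4,5}: V {1,2,3,4,5}->{1,2,3,4}; Z {1,2,3,4,5}->{2,3,4,5}
So after constraint 3: D(U) = {1,2,3}

Answer: {1,2,3}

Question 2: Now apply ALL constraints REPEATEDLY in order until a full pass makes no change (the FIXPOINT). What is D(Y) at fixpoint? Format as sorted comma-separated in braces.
Answer: {4}

Derivation:
pass 0 (initial): D(Y)={1,2,4}
pass 1: U {1,2,3,4,5}->{2,3}; V {1,2,3,4,5}->{1,2}; Y {1,2,4}->{2,4}; Z {1,2,3,4,5}->{2,3,4,5}
pass 2: Y {2,4}->{4}
pass 3: no change
Fixpoint after 3 passes: D(Y) = {4}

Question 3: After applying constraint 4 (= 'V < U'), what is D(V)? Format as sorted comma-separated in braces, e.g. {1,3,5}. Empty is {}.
Answer: {1,2}

Derivation:
Constraint 1 (U < Y) on D(U)={1,2,3,4,5} D(Y)={1,2,4}: U {1,2,3,4,5}->{1,2,3}; Y {1,2,4}->{2,4}
Constraint 2 (U != Y) on D(U)={1,2,3} D(Y)={2,4}: no change
Constraint 3 (V < Z) on D(V)={1,2,3,4,5} D(Z)={1,2,3,4,5}: V {1,2,3,4,5}->{1,2,3,4}; Z {1,2,3,4,5}->{2,3,4,5}
Constraint 4 (V < U) on D(V)={1,2,3,4} D(U)={1,2,3}: V {1,2,3,4}->{1,2}; U {1,2,3}->{2,3}
So after constraint 4: D(V) = {1,2}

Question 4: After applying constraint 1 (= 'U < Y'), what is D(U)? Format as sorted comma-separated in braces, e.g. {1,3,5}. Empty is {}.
Constraint 1 (U < Y) on D(U)={1,2,3,4,5} D(Y)={1,2,4}: U {1,2,3,4,5}->{1,2,3}; Y {1,2,4}->{2,4}
So after constraint 1: D(U) = {1,2,3}

Answer: {1,2,3}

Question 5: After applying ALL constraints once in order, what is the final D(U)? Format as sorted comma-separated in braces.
Answer: {2,3}

Derivation:
Constraint 1 (U < Y) on D(U)={1,2,3,4,5} D(Y)={1,2,4}: U {1,2,3,4,5}->{1,2,3}; Y {1,2,4}->{2,4}
Constraint 2 (U != Y) on D(U)={1,2,3} D(Y)={2,4}: no change
Constraint 3 (V < Z) on D(V)={1,2,3,4,5} D(Z)={1,2,3,4,5}: V {1,2,3,4,5}->{1,2,3,4}; Z {1,2,3,4,5}->{2,3,4,5}
Constraint 4 (V < U) on D(V)={1,2,3,4} D(U)={1,2,3}: V {1,2,3,4}->{1,2}; U {1,2,3}->{2,3}
So after all 4 constraints: D(U) = {2,3}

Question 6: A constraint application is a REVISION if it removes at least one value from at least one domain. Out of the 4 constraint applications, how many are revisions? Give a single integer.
Answer: 3

Derivation:
Constraint 1 (U < Y) on D(U)={1,2,3,4,5} D(Y)={1,2,4}: U {1,2,3,4,5}->{1,2,3}; Y {1,2,4}->{2,4} => REVISION
Constraint 2 (U != Y) on D(U)={1,2,3} D(Y)={2,4}: no change => not a revision
Constraint 3 (V < Z) on D(V)={1,2,3,4,5} D(Z)={1,2,3,4,5}: V {1,2,3,4,5}->{1,2,3,4}; Z {1,2,3,4,5}->{2,3,4,5} => REVISION
Constraint 4 (V < U) on D(V)={1,2,3,4} D(U)={1,2,3}: V {1,2,3,4}->{1,2}; U {1,2,3}->{2,3} => REVISION
Total revisions = 3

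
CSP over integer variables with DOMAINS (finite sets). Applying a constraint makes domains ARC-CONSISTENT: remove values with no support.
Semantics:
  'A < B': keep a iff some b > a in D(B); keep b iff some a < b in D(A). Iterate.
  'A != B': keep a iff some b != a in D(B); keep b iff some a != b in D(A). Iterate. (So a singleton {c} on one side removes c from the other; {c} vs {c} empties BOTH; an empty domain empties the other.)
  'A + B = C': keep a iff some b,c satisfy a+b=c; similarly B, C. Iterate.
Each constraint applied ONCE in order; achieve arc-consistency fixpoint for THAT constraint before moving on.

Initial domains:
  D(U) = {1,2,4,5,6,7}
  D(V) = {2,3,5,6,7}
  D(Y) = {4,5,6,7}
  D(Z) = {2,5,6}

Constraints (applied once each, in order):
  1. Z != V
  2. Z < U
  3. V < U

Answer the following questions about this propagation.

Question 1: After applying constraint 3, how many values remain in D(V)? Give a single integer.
Constraint 1 (Z != V) on D(Z)={2,5,6} D(V)={2,3,5,6,7}: no change
Constraint 2 (Z < U) on D(Z)={2,5,6} D(U)={1,2,4,5,6,7}: U {1,2,4,5,6,7}->{4,5,6,7}
Constraint 3 (V < U) on D(V)={2,3,5,6,7} D(U)={4,5,6,7}: V {2,3,5,6,7}->{2,3,5,6}
So after constraint 3: D(V)={2,3,5,6}, size = 4

Answer: 4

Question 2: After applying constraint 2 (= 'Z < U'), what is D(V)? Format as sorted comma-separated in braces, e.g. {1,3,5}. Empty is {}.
Constraint 1 (Z != V) on D(Z)={2,5,6} D(V)={2,3,5,6,7}: no change
Constraint 2 (Z < U) on D(Z)={2,5,6} D(U)={1,2,4,5,6,7}: U {1,2,4,5,6,7}->{4,5,6,7}
So after constraint 2: D(V) = {2,3,5,6,7}

Answer: {2,3,5,6,7}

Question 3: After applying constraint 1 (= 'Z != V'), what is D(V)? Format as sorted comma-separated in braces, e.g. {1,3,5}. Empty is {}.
Answer: {2,3,5,6,7}

Derivation:
Constraint 1 (Z != V) on D(Z)={2,5,6} D(V)={2,3,5,6,7}: no change
So after constraint 1: D(V) = {2,3,5,6,7}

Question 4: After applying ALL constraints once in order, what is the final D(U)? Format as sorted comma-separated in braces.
Answer: {4,5,6,7}

Derivation:
Constraint 1 (Z != V) on D(Z)={2,5,6} D(V)={2,3,5,6,7}: no change
Constraint 2 (Z < U) on D(Z)={2,5,6} D(U)={1,2,4,5,6,7}: U {1,2,4,5,6,7}->{4,5,6,7}
Constraint 3 (V < U) on D(V)={2,3,5,6,7} D(U)={4,5,6,7}: V {2,3,5,6,7}->{2,3,5,6}
So after all 3 constraints: D(U) = {4,5,6,7}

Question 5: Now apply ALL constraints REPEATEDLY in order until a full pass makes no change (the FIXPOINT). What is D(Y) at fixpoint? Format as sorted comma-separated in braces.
pass 0 (initial): D(Y)={4,5,6,7}
pass 1: U {1,2,4,5,6,7}->{4,5,6,7}; V {2,3,5,6,7}->{2,3,5,6}
pass 2: no change
Fixpoint after 2 passes: D(Y) = {4,5,6,7}

Answer: {4,5,6,7}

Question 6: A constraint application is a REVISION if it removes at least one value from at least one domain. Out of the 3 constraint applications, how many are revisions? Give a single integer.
Constraint 1 (Z != V) on D(Z)={2,5,6} D(V)={2,3,5,6,7}: no change => not a revision
Constraint 2 (Z < U) on D(Z)={2,5,6} D(U)={1,2,4,5,6,7}: U {1,2,4,5,6,7}->{4,5,6,7} => REVISION
Constraint 3 (V < U) on D(V)={2,3,5,6,7} D(U)={4,5,6,7}: V {2,3,5,6,7}->{2,3,5,6} => REVISION
Total revisions = 2

Answer: 2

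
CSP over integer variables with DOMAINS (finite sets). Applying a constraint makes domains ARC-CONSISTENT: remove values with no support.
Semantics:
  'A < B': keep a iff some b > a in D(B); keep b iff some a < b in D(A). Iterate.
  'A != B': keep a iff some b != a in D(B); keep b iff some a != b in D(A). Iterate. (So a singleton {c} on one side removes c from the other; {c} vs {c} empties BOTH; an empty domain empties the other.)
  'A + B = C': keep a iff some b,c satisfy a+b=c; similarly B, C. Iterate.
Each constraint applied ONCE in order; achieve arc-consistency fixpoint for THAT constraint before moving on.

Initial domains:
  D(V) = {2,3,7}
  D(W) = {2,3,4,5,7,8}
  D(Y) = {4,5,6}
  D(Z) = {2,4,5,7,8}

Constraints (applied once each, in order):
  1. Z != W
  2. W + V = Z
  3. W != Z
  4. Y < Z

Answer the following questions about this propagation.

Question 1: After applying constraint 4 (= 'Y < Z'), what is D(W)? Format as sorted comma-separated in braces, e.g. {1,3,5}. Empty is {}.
Constraint 1 (Z != W) on D(Z)={2,4,5,7,8} D(W)={2,3,4,5,7,8}: no change
Constraint 2 (W + V = Z) on D(W)={2,3,4,5,7,8} D(V)={2,3,7} D(Z)={2,4,5,7,8}: W {2,3,4,5,7,8}->{2,3,4,5}; V {2,3,7}->{2,3}; Z {2,4,5,7,8}->{4,5,7,8}
Constraint 3 (W != Z) on D(W)={2,3,4,5} D(Z)={4,5,7,8}: no change
Constraint 4 (Y < Z) on D(Y)={4,5,6} D(Z)={4,5,7,8}: Z {4,5,7,8}->{5,7,8}
So after constraint 4: D(W) = {2,3,4,5}

Answer: {2,3,4,5}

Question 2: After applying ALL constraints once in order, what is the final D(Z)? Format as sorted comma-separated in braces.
Constraint 1 (Z != W) on D(Z)={2,4,5,7,8} D(W)={2,3,4,5,7,8}: no change
Constraint 2 (W + V = Z) on D(W)={2,3,4,5,7,8} D(V)={2,3,7} D(Z)={2,4,5,7,8}: W {2,3,4,5,7,8}->{2,3,4,5}; V {2,3,7}->{2,3}; Z {2,4,5,7,8}->{4,5,7,8}
Constraint 3 (W != Z) on D(W)={2,3,4,5} D(Z)={4,5,7,8}: no change
Constraint 4 (Y < Z) on D(Y)={4,5,6} D(Z)={4,5,7,8}: Z {4,5,7,8}->{5,7,8}
So after all 4 constraints: D(Z) = {5,7,8}

Answer: {5,7,8}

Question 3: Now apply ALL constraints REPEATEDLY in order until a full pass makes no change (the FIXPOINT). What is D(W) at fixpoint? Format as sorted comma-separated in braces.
Answer: {2,3,4,5}

Derivation:
pass 0 (initial): D(W)={2,3,4,5,7,8}
pass 1: V {2,3,7}->{2,3}; W {2,3,4,5,7,8}->{2,3,4,5}; Z {2,4,5,7,8}->{5,7,8}
pass 2: no change
Fixpoint after 2 passes: D(W) = {2,3,4,5}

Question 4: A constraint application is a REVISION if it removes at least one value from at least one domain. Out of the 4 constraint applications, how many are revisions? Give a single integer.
Answer: 2

Derivation:
Constraint 1 (Z != W) on D(Z)={2,4,5,7,8} D(W)={2,3,4,5,7,8}: no change => not a revision
Constraint 2 (W + V = Z) on D(W)={2,3,4,5,7,8} D(V)={2,3,7} D(Z)={2,4,5,7,8}: W {2,3,4,5,7,8}->{2,3,4,5}; V {2,3,7}->{2,3}; Z {2,4,5,7,8}->{4,5,7,8} => REVISION
Constraint 3 (W != Z) on D(W)={2,3,4,5} D(Z)={4,5,7,8}: no change => not a revision
Constraint 4 (Y < Z) on D(Y)={4,5,6} D(Z)={4,5,7,8}: Z {4,5,7,8}->{5,7,8} => REVISION
Total revisions = 2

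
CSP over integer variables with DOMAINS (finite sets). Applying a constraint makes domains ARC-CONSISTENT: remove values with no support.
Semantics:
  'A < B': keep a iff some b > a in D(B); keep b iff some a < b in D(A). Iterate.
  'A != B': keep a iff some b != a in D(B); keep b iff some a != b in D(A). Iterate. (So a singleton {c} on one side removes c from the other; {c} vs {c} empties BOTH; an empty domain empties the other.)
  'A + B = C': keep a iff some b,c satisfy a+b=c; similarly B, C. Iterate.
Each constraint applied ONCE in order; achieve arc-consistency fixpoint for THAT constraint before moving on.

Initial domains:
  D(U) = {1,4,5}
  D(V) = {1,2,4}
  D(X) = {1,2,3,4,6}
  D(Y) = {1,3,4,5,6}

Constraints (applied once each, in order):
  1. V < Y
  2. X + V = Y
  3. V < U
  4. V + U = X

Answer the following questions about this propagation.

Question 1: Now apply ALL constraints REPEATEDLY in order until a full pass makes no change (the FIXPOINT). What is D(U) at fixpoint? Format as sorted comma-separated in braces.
pass 0 (initial): D(U)={1,4,5}
pass 1: U {1,4,5}->{}; V {1,2,4}->{}; X {1,2,3,4,6}->{}; Y {1,3,4,5,6}->{3,4,5,6}
pass 2: Y {3,4,5,6}->{}
pass 3: no change
Fixpoint after 3 passes: D(U) = {}

Answer: {}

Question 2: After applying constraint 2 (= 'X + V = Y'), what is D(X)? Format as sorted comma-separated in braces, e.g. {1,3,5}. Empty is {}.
Constraint 1 (V < Y) on D(V)={1,2,4} D(Y)={1,3,4,5,6}: Y {1,3,4,5,6}->{3,4,5,6}
Constraint 2 (X + V = Y) on D(X)={1,2,3,4,6} D(V)={1,2,4} D(Y)={3,4,5,6}: X {1,2,3,4,6}->{1,2,3,4}
So after constraint 2: D(X) = {1,2,3,4}

Answer: {1,2,3,4}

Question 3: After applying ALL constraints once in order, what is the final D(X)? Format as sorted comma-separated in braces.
Answer: {}

Derivation:
Constraint 1 (V < Y) on D(V)={1,2,4} D(Y)={1,3,4,5,6}: Y {1,3,4,5,6}->{3,4,5,6}
Constraint 2 (X + V = Y) on D(X)={1,2,3,4,6} D(V)={1,2,4} D(Y)={3,4,5,6}: X {1,2,3,4,6}->{1,2,3,4}
Constraint 3 (V < U) on D(V)={1,2,4} D(U)={1,4,5}: U {1,4,5}->{4,5}
Constraint 4 (V + U = X) on D(V)={1,2,4} D(U)={4,5} D(X)={1,2,3,4}: V {1,2,4}->{}; U {4,5}->{}; X {1,2,3,4}->{}
So after all 4 constraints: D(X) = {}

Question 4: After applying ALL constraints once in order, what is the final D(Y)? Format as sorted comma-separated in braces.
Constraint 1 (V < Y) on D(V)={1,2,4} D(Y)={1,3,4,5,6}: Y {1,3,4,5,6}->{3,4,5,6}
Constraint 2 (X + V = Y) on D(X)={1,2,3,4,6} D(V)={1,2,4} D(Y)={3,4,5,6}: X {1,2,3,4,6}->{1,2,3,4}
Constraint 3 (V < U) on D(V)={1,2,4} D(U)={1,4,5}: U {1,4,5}->{4,5}
Constraint 4 (V + U = X) on D(V)={1,2,4} D(U)={4,5} D(X)={1,2,3,4}: V {1,2,4}->{}; U {4,5}->{}; X {1,2,3,4}->{}
So after all 4 constraints: D(Y) = {3,4,5,6}

Answer: {3,4,5,6}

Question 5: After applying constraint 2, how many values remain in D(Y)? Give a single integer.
Constraint 1 (V < Y) on D(V)={1,2,4} D(Y)={1,3,4,5,6}: Y {1,3,4,5,6}->{3,4,5,6}
Constraint 2 (X + V = Y) on D(X)={1,2,3,4,6} D(V)={1,2,4} D(Y)={3,4,5,6}: X {1,2,3,4,6}->{1,2,3,4}
So after constraint 2: D(Y)={3,4,5,6}, size = 4

Answer: 4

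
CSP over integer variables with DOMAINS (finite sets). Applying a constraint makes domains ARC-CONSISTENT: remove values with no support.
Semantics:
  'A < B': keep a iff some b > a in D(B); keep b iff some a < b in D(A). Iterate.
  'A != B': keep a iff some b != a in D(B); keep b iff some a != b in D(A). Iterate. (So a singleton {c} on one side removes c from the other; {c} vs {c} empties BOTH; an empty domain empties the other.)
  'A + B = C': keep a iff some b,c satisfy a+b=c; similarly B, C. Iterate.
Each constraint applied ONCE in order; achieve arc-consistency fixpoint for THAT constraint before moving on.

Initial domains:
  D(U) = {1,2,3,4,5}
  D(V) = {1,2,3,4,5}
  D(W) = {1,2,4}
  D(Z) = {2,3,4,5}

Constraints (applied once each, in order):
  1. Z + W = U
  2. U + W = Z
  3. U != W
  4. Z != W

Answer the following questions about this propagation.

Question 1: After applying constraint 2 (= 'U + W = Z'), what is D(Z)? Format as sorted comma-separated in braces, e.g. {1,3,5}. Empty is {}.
Constraint 1 (Z + W = U) on D(Z)={2,3,4,5} D(W)={1,2,4} D(U)={1,2,3,4,5}: Z {2,3,4,5}->{2,3,4}; W {1,2,4}->{1,2}; U {1,2,3,4,5}->{3,4,5}
Constraint 2 (U + W = Z) on D(U)={3,4,5} D(W)={1,2} D(Z)={2,3,4}: U {3,4,5}->{3}; W {1,2}->{1}; Z {2,3,4}->{4}
So after constraint 2: D(Z) = {4}

Answer: {4}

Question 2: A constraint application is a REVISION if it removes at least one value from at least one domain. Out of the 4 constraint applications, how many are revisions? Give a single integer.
Constraint 1 (Z + W = U) on D(Z)={2,3,4,5} D(W)={1,2,4} D(U)={1,2,3,4,5}: Z {2,3,4,5}->{2,3,4}; W {1,2,4}->{1,2}; U {1,2,3,4,5}->{3,4,5} => REVISION
Constraint 2 (U + W = Z) on D(U)={3,4,5} D(W)={1,2} D(Z)={2,3,4}: U {3,4,5}->{3}; W {1,2}->{1}; Z {2,3,4}->{4} => REVISION
Constraint 3 (U != W) on D(U)={3} D(W)={1}: no change => not a revision
Constraint 4 (Z != W) on D(Z)={4} D(W)={1}: no change => not a revision
Total revisions = 2

Answer: 2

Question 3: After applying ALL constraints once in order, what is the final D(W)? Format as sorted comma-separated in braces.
Answer: {1}

Derivation:
Constraint 1 (Z + W = U) on D(Z)={2,3,4,5} D(W)={1,2,4} D(U)={1,2,3,4,5}: Z {2,3,4,5}->{2,3,4}; W {1,2,4}->{1,2}; U {1,2,3,4,5}->{3,4,5}
Constraint 2 (U + W = Z) on D(U)={3,4,5} D(W)={1,2} D(Z)={2,3,4}: U {3,4,5}->{3}; W {1,2}->{1}; Z {2,3,4}->{4}
Constraint 3 (U != W) on D(U)={3} D(W)={1}: no change
Constraint 4 (Z != W) on D(Z)={4} D(W)={1}: no change
So after all 4 constraints: D(W) = {1}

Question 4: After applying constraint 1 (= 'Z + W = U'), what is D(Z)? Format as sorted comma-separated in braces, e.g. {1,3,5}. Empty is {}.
Answer: {2,3,4}

Derivation:
Constraint 1 (Z + W = U) on D(Z)={2,3,4,5} D(W)={1,2,4} D(U)={1,2,3,4,5}: Z {2,3,4,5}->{2,3,4}; W {1,2,4}->{1,2}; U {1,2,3,4,5}->{3,4,5}
So after constraint 1: D(Z) = {2,3,4}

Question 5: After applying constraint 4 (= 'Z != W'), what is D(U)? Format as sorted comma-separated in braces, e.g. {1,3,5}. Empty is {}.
Answer: {3}

Derivation:
Constraint 1 (Z + W = U) on D(Z)={2,3,4,5} D(W)={1,2,4} D(U)={1,2,3,4,5}: Z {2,3,4,5}->{2,3,4}; W {1,2,4}->{1,2}; U {1,2,3,4,5}->{3,4,5}
Constraint 2 (U + W = Z) on D(U)={3,4,5} D(W)={1,2} D(Z)={2,3,4}: U {3,4,5}->{3}; W {1,2}->{1}; Z {2,3,4}->{4}
Constraint 3 (U != W) on D(U)={3} D(W)={1}: no change
Constraint 4 (Z != W) on D(Z)={4} D(W)={1}: no change
So after constraint 4: D(U) = {3}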